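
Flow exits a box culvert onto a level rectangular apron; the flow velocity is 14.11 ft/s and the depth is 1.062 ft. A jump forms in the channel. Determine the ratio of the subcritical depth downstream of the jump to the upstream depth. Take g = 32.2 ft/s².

Fr₁ = V₁/√(g·y₁) = 14.11/√(32.2×1.062) = 2.413.
Conjugate-depth relation: y₂/y₁ = ½[√(1 + 8Fr₁²) − 1] = ½[√47.576 − 1] = 2.949.

y₂/y₁ = 2.949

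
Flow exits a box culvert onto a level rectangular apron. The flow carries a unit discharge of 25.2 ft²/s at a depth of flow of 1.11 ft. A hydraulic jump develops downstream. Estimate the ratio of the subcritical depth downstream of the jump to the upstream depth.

V₁ = q/y₁ = 25.2/1.11 = 22.7 ft/s. Fr₁ = V₁/√(g·y₁) = 22.7/√(32.2×1.11) = 3.80.
Conjugate-depth relation: y₂/y₁ = ½[√(1 + 8Fr₁²) − 1] = ½[√116.4 − 1] = 4.89.

y₂/y₁ = 4.89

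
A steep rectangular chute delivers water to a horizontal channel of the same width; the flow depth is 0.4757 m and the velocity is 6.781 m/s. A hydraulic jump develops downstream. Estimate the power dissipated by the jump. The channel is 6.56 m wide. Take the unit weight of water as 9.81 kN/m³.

P = 162.6 kW

Fr₁ = V₁/√(g·y₁) = 6.781/√(9.81×0.4757) = 3.139.
By Bélanger, y₂/y₁ = ½[√(1 + 8Fr₁²) − 1] = ½[√79.827 − 1] = 3.967.
y₂ = 3.967 × 0.4757 = 1.887 m.
Head loss: ΔE = (y₂ − y₁)³/(4y₁y₂) = (1.887 − 0.4757)³/(4×0.4757×1.887) = 2.812/3.591 = 0.7832 m.
q = V₁·y₁ = 6.781 × 0.4757 = 3.226 m²/s. Q = q·b = 3.226 × 6.56 = 21.16 m³/s. P = γ·Q·ΔE = 9.81 × 21.16 × 0.7832 = 162.6 kW.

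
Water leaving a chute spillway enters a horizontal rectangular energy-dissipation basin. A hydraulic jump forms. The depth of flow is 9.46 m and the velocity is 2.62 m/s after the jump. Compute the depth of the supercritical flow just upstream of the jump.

y₁ = 1.24 m

Fr₂ = V₂/√(g·y₂) = 2.62/√(9.81×9.46) = 0.272.
Applying the sequent-depth relation in reverse, y₁/y₂ = ½[√(1 + 8Fr₂²) − 1] = ½[√1.592 − 1] = 0.131.
y₁ = 0.131 × 9.46 = 1.24 m.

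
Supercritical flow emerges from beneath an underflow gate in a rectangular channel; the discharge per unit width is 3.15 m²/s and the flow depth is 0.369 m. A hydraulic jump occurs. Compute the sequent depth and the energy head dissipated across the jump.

V₁ = q/y₁ = 3.15/0.369 = 8.54 m/s. Fr₁ = V₁/√(g·y₁) = 8.54/√(9.81×0.369) = 4.49.
By Bélanger, y₂/y₁ = ½[√(1 + 8Fr₁²) − 1] = ½[√162.1 − 1] = 5.86.
y₂ = 5.86 × 0.369 = 2.16 m.
Head loss: ΔE = (y₂ − y₁)³/(4y₁y₂) = (2.16 − 0.369)³/(4×0.369×2.16) = 5.79/3.19 = 1.81 m.

y₂ = 2.16 m; ΔE = 1.81 m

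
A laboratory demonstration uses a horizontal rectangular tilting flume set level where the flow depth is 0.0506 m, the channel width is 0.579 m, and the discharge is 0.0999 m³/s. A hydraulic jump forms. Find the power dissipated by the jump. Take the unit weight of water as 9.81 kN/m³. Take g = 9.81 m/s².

P = 0.300 kW

q = Q/b = 0.0999/0.579 = 0.173 m²/s; V₁ = q/y₁ = 3.41 m/s. Fr₁ = V₁/√(g·y₁) = 4.84.
Sequent-depth ratio: y₂/y₁ = ½[√(1 + 8Fr₁²) − 1] = ½[√188.4 − 1] = 6.36.
y₂ = 6.36 × 0.0506 = 0.322 m.
V₂ = q/y₂ = 0.173/0.322 = 0.536 m/s. E₁ = y₁ + V₁²/2g = 0.643 m; E₂ = y₂ + V₂²/2g = 0.337 m. ΔE = E₁ − E₂ = 0.307 m.
P = γ·Q·ΔE = 9.81 × 0.0999 × 0.307 = 0.300 kW.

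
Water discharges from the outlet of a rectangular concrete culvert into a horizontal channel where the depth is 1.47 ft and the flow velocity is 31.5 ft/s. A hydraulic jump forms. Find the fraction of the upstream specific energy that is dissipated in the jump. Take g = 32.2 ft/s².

Fr₁ = V₁/√(g·y₁) = 31.5/√(32.2×1.47) = 4.58.
By Bélanger, y₂/y₁ = ½[√(1 + 8Fr₁²) − 1] = ½[√168.7 − 1] = 5.99.
y₂ = 5.99 × 1.47 = 8.81 ft.
E₁ = y₁ + V₁²/2g = 16.9 ft. ΔE = (y₂ − y₁)³/(4y₁y₂) = 7.64 ft. ΔE/E₁ = 7.64/16.9 = 0.453.

ΔE/E₁ = 0.453 (45.3%)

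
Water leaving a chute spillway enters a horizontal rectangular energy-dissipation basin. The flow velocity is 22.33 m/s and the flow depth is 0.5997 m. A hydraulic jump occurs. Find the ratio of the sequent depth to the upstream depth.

y₂/y₁ = 12.53

Fr₁ = V₁/√(g·y₁) = 22.33/√(9.81×0.5997) = 9.206.
Bélanger equation: y₂/y₁ = ½[√(1 + 8Fr₁²) − 1] = ½[√679.05 − 1] = 12.53.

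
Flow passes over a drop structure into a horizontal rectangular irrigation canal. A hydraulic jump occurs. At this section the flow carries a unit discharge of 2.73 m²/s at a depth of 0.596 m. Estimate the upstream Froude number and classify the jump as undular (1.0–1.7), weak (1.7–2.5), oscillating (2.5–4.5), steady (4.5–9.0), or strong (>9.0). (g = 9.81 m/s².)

Fr₁ = 1.89; weak jump

V₁ = q/y₁ = 2.73/0.596 = 4.58 m/s. Fr₁ = V₁/√(g·y₁) = 4.58/√(9.81×0.596) = 1.89.
Fr₁ = 1.89 lies in the weak range.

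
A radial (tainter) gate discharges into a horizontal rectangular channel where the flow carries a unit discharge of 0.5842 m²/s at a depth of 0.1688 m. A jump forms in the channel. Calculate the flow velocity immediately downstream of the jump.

V₁ = q/y₁ = 0.5842/0.1688 = 3.461 m/s. Fr₁ = V₁/√(g·y₁) = 3.461/√(9.81×0.1688) = 2.689.
From the momentum equation for a rectangular channel, y₂/y₁ = ½[√(1 + 8Fr₁²) − 1] = ½[√58.866 − 1] = 3.336.
y₂ = 3.336 × 0.1688 = 0.5632 m.
V₂ = q/y₂ = 0.5842/0.5632 = 1.037 m/s.

V₂ = 1.037 m/s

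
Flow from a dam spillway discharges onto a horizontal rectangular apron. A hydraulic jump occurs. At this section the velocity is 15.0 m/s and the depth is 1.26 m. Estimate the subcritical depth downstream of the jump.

Fr₁ = V₁/√(g·y₁) = 15.0/√(9.81×1.26) = 4.27.
From the momentum equation for a rectangular channel, y₂/y₁ = ½[√(1 + 8Fr₁²) − 1] = ½[√146.6 − 1] = 5.55.
y₂ = 5.55 × 1.26 = 7.00 m.

y₂ = 7.00 m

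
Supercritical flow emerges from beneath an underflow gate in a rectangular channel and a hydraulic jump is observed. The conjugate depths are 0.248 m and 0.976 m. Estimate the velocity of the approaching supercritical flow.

V₁ = 4.86 m/s

For a rectangular channel the momentum equation gives q² = ½·g·y₁·y₂·(y₁ + y₂) = ½×9.81×0.248×0.976×1.22 = 1.45.
q = √1.45 = 1.21 m²/s.
V₁ = q/y₁ = 1.21/0.248 = 4.86 m/s.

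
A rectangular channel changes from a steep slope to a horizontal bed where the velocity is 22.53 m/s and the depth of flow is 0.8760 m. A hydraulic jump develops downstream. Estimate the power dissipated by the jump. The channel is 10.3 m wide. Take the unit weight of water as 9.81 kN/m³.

P = 34728 kW

Fr₁ = V₁/√(g·y₁) = 22.53/√(9.81×0.8760) = 7.686.
Conjugate-depth relation: y₂/y₁ = ½[√(1 + 8Fr₁²) − 1] = ½[√473.54 − 1] = 10.38.
y₂ = 10.38 × 0.8760 = 9.093 m.
q = V₁·y₁ = 22.53 × 0.8760 = 19.74 m²/s. V₂ = q/y₂ = 19.74/9.093 = 2.170 m/s. E₁ = y₁ + V₁²/2g = 26.75 m; E₂ = y₂ + V₂²/2g = 9.333 m. ΔE = E₁ − E₂ = 17.41 m.
Q = q·b = 19.74 × 10.3 = 203.3 m³/s. P = γ·Q·ΔE = 9.81 × 203.3 × 17.41 = 34728 kW.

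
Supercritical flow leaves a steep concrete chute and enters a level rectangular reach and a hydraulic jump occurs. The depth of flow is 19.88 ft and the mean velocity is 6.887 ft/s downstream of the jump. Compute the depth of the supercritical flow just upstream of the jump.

y₁ = 2.605 ft

Fr₂ = V₂/√(g·y₂) = 6.887/√(32.2×19.88) = 0.2722.
The Bélanger relation is symmetric: y₁/y₂ = ½[√(1 + 8Fr₂²) − 1] = ½[√1.5928 − 1] = 0.1310.
y₁ = 0.1310 × 19.88 = 2.605 ft.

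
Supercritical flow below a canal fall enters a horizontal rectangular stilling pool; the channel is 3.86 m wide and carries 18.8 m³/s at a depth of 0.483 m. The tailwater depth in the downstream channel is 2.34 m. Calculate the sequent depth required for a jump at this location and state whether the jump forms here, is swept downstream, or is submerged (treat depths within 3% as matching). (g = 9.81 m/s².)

q = Q/b = 18.8/3.86 = 4.87 m²/s; V₁ = q/y₁ = 10.1 m/s. Fr₁ = V₁/√(g·y₁) = 4.63.
From the momentum equation for a rectangular channel, y₂/y₁ = ½[√(1 + 8Fr₁²) − 1] = ½[√172.7 − 1] = 6.07.
y₂ = 6.07 × 0.483 = 2.93 m.
Tailwater y_tw = 2.34 m: y_tw < y₂, so the jump is swept downstream.

y₂ = 2.93 m; the jump is swept downstream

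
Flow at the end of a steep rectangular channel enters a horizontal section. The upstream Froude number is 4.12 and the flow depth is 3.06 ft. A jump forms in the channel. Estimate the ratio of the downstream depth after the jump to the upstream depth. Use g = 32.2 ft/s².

Fr₁ = 4.12 (given).
Sequent-depth ratio: y₂/y₁ = ½[√(1 + 8Fr₁²) − 1] = ½[√136.8 − 1] = 5.35.

y₂/y₁ = 5.35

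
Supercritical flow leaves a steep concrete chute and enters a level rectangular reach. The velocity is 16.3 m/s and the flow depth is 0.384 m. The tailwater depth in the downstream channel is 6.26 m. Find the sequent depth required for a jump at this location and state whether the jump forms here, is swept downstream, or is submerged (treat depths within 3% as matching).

y₂ = 4.37 m; the jump is submerged

Fr₁ = V₁/√(g·y₁) = 16.3/√(9.81×0.384) = 8.40.
By Bélanger, y₂/y₁ = ½[√(1 + 8Fr₁²) − 1] = ½[√565.2 − 1] = 11.4.
y₂ = 11.4 × 0.384 = 4.37 m.
Tailwater y_tw = 6.26 m: y_tw > y₂, so the jump is submerged.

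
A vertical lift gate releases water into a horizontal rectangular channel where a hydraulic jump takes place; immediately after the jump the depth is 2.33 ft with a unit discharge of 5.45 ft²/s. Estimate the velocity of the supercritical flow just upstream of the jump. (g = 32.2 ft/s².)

V₁ = 18.1 ft/s

V₂ = q/y₂ = 5.45/2.33 = 2.34 ft/s; Fr₂ = V₂/√(g·y₂) = 0.270.
Applying the sequent-depth relation in reverse, y₁/y₂ = ½[√(1 + 8Fr₂²) − 1] = ½[√1.583 − 1] = 0.129.
y₁ = 0.129 × 2.33 = 0.301 ft.
V₁ = q/y₁ = 5.45/0.301 = 18.1 ft/s.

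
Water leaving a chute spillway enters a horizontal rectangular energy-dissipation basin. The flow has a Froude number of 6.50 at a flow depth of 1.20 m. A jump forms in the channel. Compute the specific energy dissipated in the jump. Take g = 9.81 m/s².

ΔE = 15.8 m

Fr₁ = 6.50 (given).
By Bélanger, y₂/y₁ = ½[√(1 + 8Fr₁²) − 1] = ½[√339.0 − 1] = 8.71.
y₂ = 8.71 × 1.20 = 10.4 m.
Head loss: ΔE = (y₂ − y₁)³/(4y₁y₂) = (10.4 − 1.20)³/(4×1.20×10.4) = 791/50.1 = 15.8 m.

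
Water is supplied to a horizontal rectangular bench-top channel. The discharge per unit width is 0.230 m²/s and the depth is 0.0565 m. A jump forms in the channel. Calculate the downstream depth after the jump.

y₂ = 0.410 m

V₁ = q/y₁ = 0.230/0.0565 = 4.07 m/s. Fr₁ = V₁/√(g·y₁) = 4.07/√(9.81×0.0565) = 5.47.
By Bélanger, y₂/y₁ = ½[√(1 + 8Fr₁²) − 1] = ½[√240.2 − 1] = 7.25.
y₂ = 7.25 × 0.0565 = 0.410 m.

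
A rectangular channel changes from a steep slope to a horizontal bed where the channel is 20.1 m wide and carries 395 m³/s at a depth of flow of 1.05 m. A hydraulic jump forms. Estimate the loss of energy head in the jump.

q = Q/b = 395/20.1 = 19.7 m²/s; V₁ = q/y₁ = 18.7 m/s. Fr₁ = V₁/√(g·y₁) = 5.83.
Bélanger equation: y₂/y₁ = ½[√(1 + 8Fr₁²) − 1] = ½[√273.1 − 1] = 7.76.
y₂ = 7.76 × 1.05 = 8.15 m.
Head loss: ΔE = (y₂ − y₁)³/(4y₁y₂) = (8.15 − 1.05)³/(4×1.05×8.15) = 358/34.2 = 10.5 m.

ΔE = 10.5 m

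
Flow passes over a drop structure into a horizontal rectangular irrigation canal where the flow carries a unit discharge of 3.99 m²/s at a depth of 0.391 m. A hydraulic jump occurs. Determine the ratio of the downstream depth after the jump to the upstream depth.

y₂/y₁ = 6.89

V₁ = q/y₁ = 3.99/0.391 = 10.2 m/s. Fr₁ = V₁/√(g·y₁) = 10.2/√(9.81×0.391) = 5.21.
By Bélanger, y₂/y₁ = ½[√(1 + 8Fr₁²) − 1] = ½[√218.2 − 1] = 6.89.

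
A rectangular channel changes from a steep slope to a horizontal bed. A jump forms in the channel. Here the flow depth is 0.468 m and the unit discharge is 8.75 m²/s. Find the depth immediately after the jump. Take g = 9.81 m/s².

V₁ = q/y₁ = 8.75/0.468 = 18.7 m/s. Fr₁ = V₁/√(g·y₁) = 18.7/√(9.81×0.468) = 8.73.
By Bélanger, y₂/y₁ = ½[√(1 + 8Fr₁²) − 1] = ½[√610.1 − 1] = 11.9.
y₂ = 11.9 × 0.468 = 5.55 m.

y₂ = 5.55 m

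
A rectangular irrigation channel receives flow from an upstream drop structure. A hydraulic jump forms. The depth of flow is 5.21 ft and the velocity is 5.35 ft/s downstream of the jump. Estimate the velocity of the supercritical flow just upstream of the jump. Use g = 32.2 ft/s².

V₁ = 19.9 ft/s

Fr₂ = V₂/√(g·y₂) = 5.35/√(32.2×5.21) = 0.413.
Applying the sequent-depth relation in reverse, y₁/y₂ = ½[√(1 + 8Fr₂²) − 1] = ½[√2.365 − 1] = 0.269.
y₁ = 0.269 × 5.21 = 1.40 ft.
V₁ = q/y₁ = 27.9/1.40 = 19.9 ft/s.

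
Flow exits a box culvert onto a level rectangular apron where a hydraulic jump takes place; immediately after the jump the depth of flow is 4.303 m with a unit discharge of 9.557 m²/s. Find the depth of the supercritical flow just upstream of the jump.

y₁ = 0.8412 m

V₂ = q/y₂ = 9.557/4.303 = 2.221 m/s; Fr₂ = V₂/√(g·y₂) = 0.3418.
Applying the sequent-depth relation in reverse, y₁/y₂ = ½[√(1 + 8Fr₂²) − 1] = ½[√1.9349 − 1] = 0.1955.
y₁ = 0.1955 × 4.303 = 0.8412 m.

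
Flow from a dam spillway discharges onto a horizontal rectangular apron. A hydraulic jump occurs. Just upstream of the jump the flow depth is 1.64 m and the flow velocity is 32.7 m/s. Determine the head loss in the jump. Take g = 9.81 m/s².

Fr₁ = V₁/√(g·y₁) = 32.7/√(9.81×1.64) = 8.15.
By Bélanger, y₂/y₁ = ½[√(1 + 8Fr₁²) − 1] = ½[√532.7 − 1] = 11.0.
y₂ = 11.0 × 1.64 = 18.1 m.
q = V₁·y₁ = 32.7 × 1.64 = 53.6 m²/s. V₂ = q/y₂ = 53.6/18.1 = 2.96 m/s. E₁ = y₁ + V₁²/2g = 56.1 m; E₂ = y₂ + V₂²/2g = 18.6 m. ΔE = E₁ − E₂ = 37.6 m.

ΔE = 37.6 m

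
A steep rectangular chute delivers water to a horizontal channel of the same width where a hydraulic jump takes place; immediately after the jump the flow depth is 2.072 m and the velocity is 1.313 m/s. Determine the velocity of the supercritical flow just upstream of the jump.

V₁ = 8.884 m/s

Fr₂ = V₂/√(g·y₂) = 1.313/√(9.81×2.072) = 0.2912.
The Bélanger relation is symmetric: y₁/y₂ = ½[√(1 + 8Fr₂²) − 1] = ½[√1.6785 − 1] = 0.1478.
y₁ = 0.1478 × 2.072 = 0.3062 m.
V₁ = q/y₁ = 2.721/0.3062 = 8.884 m/s.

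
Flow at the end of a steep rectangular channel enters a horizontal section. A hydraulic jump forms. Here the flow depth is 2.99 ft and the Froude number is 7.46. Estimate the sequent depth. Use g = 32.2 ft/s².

y₂ = 30.1 ft

Fr₁ = 7.46 (given).
By Bélanger, y₂/y₁ = ½[√(1 + 8Fr₁²) − 1] = ½[√446.2 − 1] = 10.1.
y₂ = 10.1 × 2.99 = 30.1 ft.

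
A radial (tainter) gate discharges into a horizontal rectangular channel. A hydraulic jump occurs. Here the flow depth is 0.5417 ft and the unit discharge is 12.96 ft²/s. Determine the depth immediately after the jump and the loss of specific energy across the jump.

V₁ = q/y₁ = 12.96/0.5417 = 23.92 ft/s. Fr₁ = V₁/√(g·y₁) = 23.92/√(32.2×0.5417) = 5.728.
Sequent-depth ratio: y₂/y₁ = ½[√(1 + 8Fr₁²) − 1] = ½[√263.52 − 1] = 7.617.
y₂ = 7.617 × 0.5417 = 4.126 ft.
V₂ = q/y₂ = 12.96/4.126 = 3.141 ft/s. E₁ = y₁ + V₁²/2g = 9.430 ft; E₂ = y₂ + V₂²/2g = 4.279 ft. ΔE = E₁ − E₂ = 5.151 ft.

y₂ = 4.126 ft; ΔE = 5.151 ft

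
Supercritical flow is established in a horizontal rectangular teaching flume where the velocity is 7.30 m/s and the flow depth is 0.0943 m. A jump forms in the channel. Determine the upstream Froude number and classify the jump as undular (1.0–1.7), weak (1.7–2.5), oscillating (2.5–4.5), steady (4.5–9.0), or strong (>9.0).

Fr₁ = V₁/√(g·y₁) = 7.30/√(9.81×0.0943) = 7.59.
Fr₁ = 7.59 lies in the steady range.

Fr₁ = 7.59; steady jump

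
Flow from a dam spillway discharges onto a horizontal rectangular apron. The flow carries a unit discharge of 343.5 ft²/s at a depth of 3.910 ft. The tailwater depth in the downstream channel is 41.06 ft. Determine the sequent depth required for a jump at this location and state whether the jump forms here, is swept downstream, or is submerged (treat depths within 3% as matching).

y₂ = 41.38 ft; the jump forms here

V₁ = q/y₁ = 343.5/3.910 = 87.85 ft/s. Fr₁ = V₁/√(g·y₁) = 87.85/√(32.2×3.910) = 7.829.
From the momentum equation for a rectangular channel, y₂/y₁ = ½[√(1 + 8Fr₁²) − 1] = ½[√491.41 − 1] = 10.58.
y₂ = 10.58 × 3.910 = 41.38 ft.
Tailwater y_tw = 41.06 ft: y_tw ≈ y₂, so the jump forms here.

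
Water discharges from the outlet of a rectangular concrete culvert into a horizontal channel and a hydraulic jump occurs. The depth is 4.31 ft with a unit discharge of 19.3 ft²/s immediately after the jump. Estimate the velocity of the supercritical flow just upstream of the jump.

V₂ = q/y₂ = 19.3/4.31 = 4.48 ft/s; Fr₂ = V₂/√(g·y₂) = 0.380.
Applying the sequent-depth relation in reverse, y₁/y₂ = ½[√(1 + 8Fr₂²) − 1] = ½[√2.156 − 1] = 0.234.
y₁ = 0.234 × 4.31 = 1.01 ft.
V₁ = q/y₁ = 19.3/1.01 = 19.1 ft/s.

V₁ = 19.1 ft/s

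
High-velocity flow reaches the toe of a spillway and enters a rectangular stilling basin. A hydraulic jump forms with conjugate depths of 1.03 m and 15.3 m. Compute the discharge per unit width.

q = 35.5 m²/s

For a rectangular channel the momentum equation gives q² = ½·g·y₁·y₂·(y₁ + y₂) = ½×9.81×1.03×15.3×16.3 = 1262.
q = √1262 = 35.5 m²/s.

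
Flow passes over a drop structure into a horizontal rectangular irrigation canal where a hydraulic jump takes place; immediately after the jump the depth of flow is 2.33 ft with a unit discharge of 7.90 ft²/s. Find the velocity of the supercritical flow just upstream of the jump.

V₁ = 13.8 ft/s

V₂ = q/y₂ = 7.90/2.33 = 3.39 ft/s; Fr₂ = V₂/√(g·y₂) = 0.391.
Applying the sequent-depth relation in reverse, y₁/y₂ = ½[√(1 + 8Fr₂²) − 1] = ½[√2.226 − 1] = 0.246.
y₁ = 0.246 × 2.33 = 0.573 ft.
V₁ = q/y₁ = 7.90/0.573 = 13.8 ft/s.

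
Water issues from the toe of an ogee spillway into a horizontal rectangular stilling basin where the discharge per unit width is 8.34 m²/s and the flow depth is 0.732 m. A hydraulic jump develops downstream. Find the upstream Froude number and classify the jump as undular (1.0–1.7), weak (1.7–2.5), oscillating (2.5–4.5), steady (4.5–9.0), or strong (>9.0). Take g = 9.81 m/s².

Fr₁ = 4.25; oscillating jump

V₁ = q/y₁ = 8.34/0.732 = 11.4 m/s. Fr₁ = V₁/√(g·y₁) = 11.4/√(9.81×0.732) = 4.25.
Fr₁ = 4.25 lies in the oscillating range.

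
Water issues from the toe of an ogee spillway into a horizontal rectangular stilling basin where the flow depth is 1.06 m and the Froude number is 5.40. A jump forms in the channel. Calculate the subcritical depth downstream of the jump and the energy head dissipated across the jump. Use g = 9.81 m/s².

Fr₁ = 5.40 (given).
From the momentum equation for a rectangular channel, y₂/y₁ = ½[√(1 + 8Fr₁²) − 1] = ½[√234.3 − 1] = 7.15.
y₂ = 7.15 × 1.06 = 7.58 m.
Head loss: ΔE = (y₂ − y₁)³/(4y₁y₂) = (7.58 − 1.06)³/(4×1.06×7.58) = 277/32.1 = 8.63 m.

y₂ = 7.58 m; ΔE = 8.63 m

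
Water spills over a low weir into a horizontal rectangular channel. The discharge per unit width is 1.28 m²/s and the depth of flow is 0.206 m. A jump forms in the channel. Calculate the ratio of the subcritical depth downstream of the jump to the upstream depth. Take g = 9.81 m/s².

y₂/y₁ = 5.70

V₁ = q/y₁ = 1.28/0.206 = 6.21 m/s. Fr₁ = V₁/√(g·y₁) = 6.21/√(9.81×0.206) = 4.37.
From the momentum equation for a rectangular channel, y₂/y₁ = ½[√(1 + 8Fr₁²) − 1] = ½[√153.8 − 1] = 5.70.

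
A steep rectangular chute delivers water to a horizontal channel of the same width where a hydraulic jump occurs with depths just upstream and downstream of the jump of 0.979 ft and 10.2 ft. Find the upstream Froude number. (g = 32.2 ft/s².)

Fr₁ = 7.71

For a rectangular channel the momentum equation gives q² = ½·g·y₁·y₂·(y₁ + y₂) = ½×32.2×0.979×10.2×11.2 = 1797.
q = √1797 = 42.4 ft²/s.
V₁ = q/y₁ = 43.3 ft/s; Fr₁ = V₁/√(g·y₁) = 7.71.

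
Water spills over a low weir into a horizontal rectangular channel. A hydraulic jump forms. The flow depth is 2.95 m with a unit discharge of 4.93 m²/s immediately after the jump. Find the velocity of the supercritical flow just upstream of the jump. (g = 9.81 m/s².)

V₁ = 10.1 m/s

V₂ = q/y₂ = 4.93/2.95 = 1.67 m/s; Fr₂ = V₂/√(g·y₂) = 0.311.
The Bélanger relation is symmetric: y₁/y₂ = ½[√(1 + 8Fr₂²) − 1] = ½[√1.772 − 1] = 0.166.
y₁ = 0.166 × 2.95 = 0.488 m.
V₁ = q/y₁ = 4.93/0.488 = 10.1 m/s.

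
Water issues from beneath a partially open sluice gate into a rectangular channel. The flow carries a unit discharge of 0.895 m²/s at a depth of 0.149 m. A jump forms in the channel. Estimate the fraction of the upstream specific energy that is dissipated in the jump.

V₁ = q/y₁ = 0.895/0.149 = 6.01 m/s. Fr₁ = V₁/√(g·y₁) = 6.01/√(9.81×0.149) = 4.97.
By Bélanger, y₂/y₁ = ½[√(1 + 8Fr₁²) − 1] = ½[√198.5 − 1] = 6.54.
y₂ = 6.54 × 0.149 = 0.975 m.
E₁ = y₁ + V₁²/2g = 1.99 m. ΔE = (y₂ − y₁)³/(4y₁y₂) = 0.970 m. ΔE/E₁ = 0.970/1.99 = 0.488.

ΔE/E₁ = 0.488 (48.8%)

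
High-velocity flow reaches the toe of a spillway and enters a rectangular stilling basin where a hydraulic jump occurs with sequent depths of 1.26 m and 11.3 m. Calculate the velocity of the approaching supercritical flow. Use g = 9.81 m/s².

V₁ = 23.5 m/s

For a rectangular channel the momentum equation gives q² = ½·g·y₁·y₂·(y₁ + y₂) = ½×9.81×1.26×11.3×12.6 = 877.
q = √877 = 29.6 m²/s.
V₁ = q/y₁ = 29.6/1.26 = 23.5 m/s.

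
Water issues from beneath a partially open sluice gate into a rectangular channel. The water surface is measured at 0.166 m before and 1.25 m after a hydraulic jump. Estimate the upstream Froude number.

Fr₁ = 5.67

For a rectangular channel the momentum equation gives q² = ½·g·y₁·y₂·(y₁ + y₂) = ½×9.81×0.166×1.25×1.42 = 1.44.
q = √1.44 = 1.20 m²/s.
V₁ = q/y₁ = 7.23 m/s; Fr₁ = V₁/√(g·y₁) = 5.67.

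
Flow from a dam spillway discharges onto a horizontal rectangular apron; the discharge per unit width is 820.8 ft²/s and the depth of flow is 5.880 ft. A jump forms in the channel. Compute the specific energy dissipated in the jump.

ΔE = 225.4 ft

V₁ = q/y₁ = 820.8/5.880 = 139.6 ft/s. Fr₁ = V₁/√(g·y₁) = 139.6/√(32.2×5.880) = 10.14.
Bélanger equation: y₂/y₁ = ½[√(1 + 8Fr₁²) − 1] = ½[√824.34 − 1] = 13.86.
y₂ = 13.86 × 5.880 = 81.47 ft.
V₂ = q/y₂ = 820.8/81.47 = 10.07 ft/s. E₁ = y₁ + V₁²/2g = 308.5 ft; E₂ = y₂ + V₂²/2g = 83.05 ft. ΔE = E₁ − E₂ = 225.4 ft.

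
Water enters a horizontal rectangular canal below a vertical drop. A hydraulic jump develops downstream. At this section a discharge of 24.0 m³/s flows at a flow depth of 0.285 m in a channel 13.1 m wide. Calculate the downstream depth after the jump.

q = Q/b = 24.0/13.1 = 1.83 m²/s; V₁ = q/y₁ = 6.43 m/s. Fr₁ = V₁/√(g·y₁) = 3.84.
Bélanger equation: y₂/y₁ = ½[√(1 + 8Fr₁²) − 1] = ½[√119.2 − 1] = 4.96.
y₂ = 4.96 × 0.285 = 1.41 m.

y₂ = 1.41 m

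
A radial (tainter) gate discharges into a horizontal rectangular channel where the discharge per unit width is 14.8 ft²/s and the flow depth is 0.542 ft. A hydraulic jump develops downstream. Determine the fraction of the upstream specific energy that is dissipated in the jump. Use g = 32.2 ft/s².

V₁ = q/y₁ = 14.8/0.542 = 27.3 ft/s. Fr₁ = V₁/√(g·y₁) = 27.3/√(32.2×0.542) = 6.54.
Bélanger equation: y₂/y₁ = ½[√(1 + 8Fr₁²) − 1] = ½[√342.8 − 1] = 8.76.
y₂ = 8.76 × 0.542 = 4.75 ft.
E₁ = y₁ + V₁²/2g = 12.1 ft. ΔE = (y₂ − y₁)³/(4y₁y₂) = 7.22 ft. ΔE/E₁ = 7.22/12.1 = 0.596.

ΔE/E₁ = 0.596 (59.6%)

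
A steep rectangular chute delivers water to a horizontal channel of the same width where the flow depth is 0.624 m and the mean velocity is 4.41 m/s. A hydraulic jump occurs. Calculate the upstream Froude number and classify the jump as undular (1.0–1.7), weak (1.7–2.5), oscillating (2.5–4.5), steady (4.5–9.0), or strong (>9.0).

Fr₁ = V₁/√(g·y₁) = 4.41/√(9.81×0.624) = 1.78.
Fr₁ = 1.78 lies in the weak range.

Fr₁ = 1.78; weak jump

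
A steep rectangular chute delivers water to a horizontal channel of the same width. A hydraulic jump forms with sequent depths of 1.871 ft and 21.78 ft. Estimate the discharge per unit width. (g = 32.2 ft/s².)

For a rectangular channel the momentum equation gives q² = ½·g·y₁·y₂·(y₁ + y₂) = ½×32.2×1.871×21.78×23.65 = 15517.
q = √15517 = 124.6 ft²/s.

q = 124.6 ft²/s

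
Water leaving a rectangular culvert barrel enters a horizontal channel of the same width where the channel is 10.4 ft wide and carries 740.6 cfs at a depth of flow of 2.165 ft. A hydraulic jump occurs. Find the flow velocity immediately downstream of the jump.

V₂ = 6.458 ft/s

q = Q/b = 740.6/10.4 = 71.21 ft²/s; V₁ = q/y₁ = 32.89 ft/s. Fr₁ = V₁/√(g·y₁) = 3.939.
From the momentum equation for a rectangular channel, y₂/y₁ = ½[√(1 + 8Fr₁²) − 1] = ½[√125.15 − 1] = 5.094.
y₂ = 5.094 × 2.165 = 11.03 ft.
V₂ = q/y₂ = 71.21/11.03 = 6.458 ft/s.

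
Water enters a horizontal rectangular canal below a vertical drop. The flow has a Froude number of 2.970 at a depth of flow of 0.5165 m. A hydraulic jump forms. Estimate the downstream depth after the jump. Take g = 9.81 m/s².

Fr₁ = 2.970 (given).
Conjugate-depth relation: y₂/y₁ = ½[√(1 + 8Fr₁²) − 1] = ½[√71.567 − 1] = 3.730.
y₂ = 3.730 × 0.5165 = 1.926 m.

y₂ = 1.926 m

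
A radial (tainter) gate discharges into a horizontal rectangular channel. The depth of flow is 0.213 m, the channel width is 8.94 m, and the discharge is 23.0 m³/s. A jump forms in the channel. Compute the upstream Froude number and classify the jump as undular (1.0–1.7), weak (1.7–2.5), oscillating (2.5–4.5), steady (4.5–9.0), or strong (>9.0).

Fr₁ = 8.36; steady jump

q = Q/b = 23.0/8.94 = 2.57 m²/s; V₁ = q/y₁ = 12.1 m/s. Fr₁ = V₁/√(g·y₁) = 8.36.
Fr₁ = 8.36 lies in the steady range.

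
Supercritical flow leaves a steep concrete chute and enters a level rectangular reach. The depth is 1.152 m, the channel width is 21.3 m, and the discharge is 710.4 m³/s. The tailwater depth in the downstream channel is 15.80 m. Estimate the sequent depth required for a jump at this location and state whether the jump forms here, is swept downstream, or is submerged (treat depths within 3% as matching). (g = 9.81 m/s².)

q = Q/b = 710.4/21.3 = 33.35 m²/s; V₁ = q/y₁ = 28.95 m/s. Fr₁ = V₁/√(g·y₁) = 8.612.
Sequent-depth ratio: y₂/y₁ = ½[√(1 + 8Fr₁²) − 1] = ½[√594.35 − 1] = 11.69.
y₂ = 11.69 × 1.152 = 13.47 m.
Tailwater y_tw = 15.80 m: y_tw > y₂, so the jump is submerged.

y₂ = 13.47 m; the jump is submerged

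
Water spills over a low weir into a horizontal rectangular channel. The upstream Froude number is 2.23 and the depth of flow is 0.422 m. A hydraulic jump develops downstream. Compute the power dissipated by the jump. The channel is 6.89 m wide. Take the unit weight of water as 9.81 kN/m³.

Fr₁ = 2.23 (given).
Conjugate-depth relation: y₂/y₁ = ½[√(1 + 8Fr₁²) − 1] = ½[√40.78 − 1] = 2.69.
y₂ = 2.69 × 0.422 = 1.14 m.
V₁ = Fr₁·√(g·y₁) = 2.23×√(9.81×0.422) = 4.54 m/s; q = V₁·y₁ = 1.91 m²/s. V₂ = q/y₂ = 1.91/1.14 = 1.68 m/s. E₁ = y₁ + V₁²/2g = 1.47 m; E₂ = y₂ + V₂²/2g = 1.28 m. ΔE = E₁ − E₂ = 0.190 m.
Q = q·b = 1.91 × 6.89 = 13.2 m³/s. P = γ·Q·ΔE = 9.81 × 13.2 × 0.190 = 24.6 kW.

P = 24.6 kW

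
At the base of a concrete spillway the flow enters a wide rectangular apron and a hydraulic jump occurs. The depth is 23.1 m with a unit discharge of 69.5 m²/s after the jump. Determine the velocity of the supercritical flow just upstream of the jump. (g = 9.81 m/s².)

V₁ = 40.5 m/s

V₂ = q/y₂ = 69.5/23.1 = 3.01 m/s; Fr₂ = V₂/√(g·y₂) = 0.200.
Since the conjugate-depth ratio holds either way, y₁/y₂ = ½[√(1 + 8Fr₂²) − 1] = ½[√1.320 − 1] = 0.0744.
y₁ = 0.0744 × 23.1 = 1.72 m.
V₁ = q/y₁ = 69.5/1.72 = 40.5 m/s.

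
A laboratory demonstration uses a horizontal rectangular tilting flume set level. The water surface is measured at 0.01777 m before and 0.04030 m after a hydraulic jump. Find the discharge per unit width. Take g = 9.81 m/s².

For a rectangular channel the momentum equation gives q² = ½·g·y₁·y₂·(y₁ + y₂) = ½×9.81×0.01777×0.04030×0.05807 = 0.0002040.
q = √0.0002040 = 0.01428 m²/s.

q = 0.01428 m²/s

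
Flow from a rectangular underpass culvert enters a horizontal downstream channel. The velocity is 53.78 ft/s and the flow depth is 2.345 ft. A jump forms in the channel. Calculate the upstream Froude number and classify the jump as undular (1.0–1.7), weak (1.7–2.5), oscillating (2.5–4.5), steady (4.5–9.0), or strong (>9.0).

Fr₁ = 6.189; steady jump

Fr₁ = V₁/√(g·y₁) = 53.78/√(32.2×2.345) = 6.189.
Fr₁ = 6.189 lies in the steady range.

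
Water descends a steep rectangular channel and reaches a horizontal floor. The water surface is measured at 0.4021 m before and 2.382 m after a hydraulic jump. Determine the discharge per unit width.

For a rectangular channel the momentum equation gives q² = ½·g·y₁·y₂·(y₁ + y₂) = ½×9.81×0.4021×2.382×2.784 = 13.08.
q = √13.08 = 3.617 m²/s.

q = 3.617 m²/s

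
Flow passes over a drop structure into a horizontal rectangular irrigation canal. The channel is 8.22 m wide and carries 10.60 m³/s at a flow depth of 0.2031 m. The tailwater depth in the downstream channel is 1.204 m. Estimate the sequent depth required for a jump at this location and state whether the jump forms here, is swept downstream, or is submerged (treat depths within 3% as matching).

y₂ = 1.194 m; the jump forms here

q = Q/b = 10.60/8.22 = 1.290 m²/s; V₁ = q/y₁ = 6.349 m/s. Fr₁ = V₁/√(g·y₁) = 4.498.
From the momentum equation for a rectangular channel, y₂/y₁ = ½[√(1 + 8Fr₁²) − 1] = ½[√162.87 − 1] = 5.881.
y₂ = 5.881 × 0.2031 = 1.194 m.
Tailwater y_tw = 1.204 m: y_tw ≈ y₂, so the jump forms here.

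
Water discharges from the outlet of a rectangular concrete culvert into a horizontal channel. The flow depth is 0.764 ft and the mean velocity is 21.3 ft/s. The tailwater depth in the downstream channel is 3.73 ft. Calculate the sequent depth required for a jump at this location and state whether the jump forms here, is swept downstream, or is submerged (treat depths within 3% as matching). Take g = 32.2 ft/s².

y₂ = 4.27 ft; the jump is swept downstream

Fr₁ = V₁/√(g·y₁) = 21.3/√(32.2×0.764) = 4.29.
Bélanger equation: y₂/y₁ = ½[√(1 + 8Fr₁²) − 1] = ½[√148.5 − 1] = 5.59.
y₂ = 5.59 × 0.764 = 4.27 ft.
Tailwater y_tw = 3.73 ft: y_tw < y₂, so the jump is swept downstream.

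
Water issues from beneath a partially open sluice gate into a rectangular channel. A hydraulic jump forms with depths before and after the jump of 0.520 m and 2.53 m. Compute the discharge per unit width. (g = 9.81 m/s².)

q = 4.44 m²/s

For a rectangular channel the momentum equation gives q² = ½·g·y₁·y₂·(y₁ + y₂) = ½×9.81×0.520×2.53×3.05 = 19.7.
q = √19.7 = 4.44 m²/s.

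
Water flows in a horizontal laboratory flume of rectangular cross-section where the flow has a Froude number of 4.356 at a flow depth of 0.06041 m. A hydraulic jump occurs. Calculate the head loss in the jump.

ΔE = 0.2726 m

Fr₁ = 4.356 (given).
Conjugate-depth relation: y₂/y₁ = ½[√(1 + 8Fr₁²) − 1] = ½[√152.80 − 1] = 5.681.
y₂ = 5.681 × 0.06041 = 0.3432 m.
V₁ = Fr₁·√(g·y₁) = 4.356×√(9.81×0.06041) = 3.353 m/s; q = V₁·y₁ = 0.2026 m²/s. V₂ = q/y₂ = 0.2026/0.3432 = 0.5903 m/s. E₁ = y₁ + V₁²/2g = 0.6335 m; E₂ = y₂ + V₂²/2g = 0.3609 m. ΔE = E₁ − E₂ = 0.2726 m.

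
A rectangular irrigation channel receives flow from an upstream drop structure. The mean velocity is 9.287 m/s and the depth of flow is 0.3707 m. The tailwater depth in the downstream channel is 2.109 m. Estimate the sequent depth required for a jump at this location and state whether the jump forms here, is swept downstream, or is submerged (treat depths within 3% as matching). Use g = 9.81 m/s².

y₂ = 2.374 m; the jump is swept downstream

Fr₁ = V₁/√(g·y₁) = 9.287/√(9.81×0.3707) = 4.870.
Bélanger equation: y₂/y₁ = ½[√(1 + 8Fr₁²) − 1] = ½[√190.74 − 1] = 6.405.
y₂ = 6.405 × 0.3707 = 2.374 m.
Tailwater y_tw = 2.109 m: y_tw < y₂, so the jump is swept downstream.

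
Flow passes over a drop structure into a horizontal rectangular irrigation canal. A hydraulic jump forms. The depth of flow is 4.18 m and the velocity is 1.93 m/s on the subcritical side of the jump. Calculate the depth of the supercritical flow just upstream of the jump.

y₁ = 0.656 m

Fr₂ = V₂/√(g·y₂) = 1.93/√(9.81×4.18) = 0.301.
The Bélanger relation is symmetric: y₁/y₂ = ½[√(1 + 8Fr₂²) − 1] = ½[√1.727 − 1] = 0.157.
y₁ = 0.157 × 4.18 = 0.656 m.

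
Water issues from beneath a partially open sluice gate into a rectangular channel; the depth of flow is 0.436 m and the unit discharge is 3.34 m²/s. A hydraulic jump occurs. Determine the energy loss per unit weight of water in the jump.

V₁ = q/y₁ = 3.34/0.436 = 7.66 m/s. Fr₁ = V₁/√(g·y₁) = 7.66/√(9.81×0.436) = 3.70.
Sequent-depth ratio: y₂/y₁ = ½[√(1 + 8Fr₁²) − 1] = ½[√110.8 − 1] = 4.76.
y₂ = 4.76 × 0.436 = 2.08 m.
V₂ = q/y₂ = 3.34/2.08 = 1.61 m/s. E₁ = y₁ + V₁²/2g = 3.43 m; E₂ = y₂ + V₂²/2g = 2.21 m. ΔE = E₁ − E₂ = 1.22 m.

ΔE = 1.22 m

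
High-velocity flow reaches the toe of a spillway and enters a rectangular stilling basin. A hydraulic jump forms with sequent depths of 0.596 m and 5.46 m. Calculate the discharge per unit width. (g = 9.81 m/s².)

q = 9.83 m²/s

For a rectangular channel the momentum equation gives q² = ½·g·y₁·y₂·(y₁ + y₂) = ½×9.81×0.596×5.46×6.06 = 96.7.
q = √96.7 = 9.83 m²/s.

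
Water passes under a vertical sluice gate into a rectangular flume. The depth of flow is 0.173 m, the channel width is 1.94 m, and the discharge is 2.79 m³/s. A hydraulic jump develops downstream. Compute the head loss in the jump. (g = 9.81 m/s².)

ΔE = 2.17 m

q = Q/b = 2.79/1.94 = 1.44 m²/s; V₁ = q/y₁ = 8.31 m/s. Fr₁ = V₁/√(g·y₁) = 6.38.
From the momentum equation for a rectangular channel, y₂/y₁ = ½[√(1 + 8Fr₁²) − 1] = ½[√326.8 − 1] = 8.54.
y₂ = 8.54 × 0.173 = 1.48 m.
Head loss: ΔE = (y₂ − y₁)³/(4y₁y₂) = (1.48 − 0.173)³/(4×0.173×1.48) = 2.22/1.02 = 2.17 m.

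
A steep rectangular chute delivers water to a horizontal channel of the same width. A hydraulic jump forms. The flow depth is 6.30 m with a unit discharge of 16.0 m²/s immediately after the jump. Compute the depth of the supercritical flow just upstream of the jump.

V₂ = q/y₂ = 16.0/6.30 = 2.54 m/s; Fr₂ = V₂/√(g·y₂) = 0.323.
From the momentum equation (using Fr₂), y₁/y₂ = ½[√(1 + 8Fr₂²) − 1] = ½[√1.835 − 1] = 0.177.
y₁ = 0.177 × 6.30 = 1.12 m.

y₁ = 1.12 m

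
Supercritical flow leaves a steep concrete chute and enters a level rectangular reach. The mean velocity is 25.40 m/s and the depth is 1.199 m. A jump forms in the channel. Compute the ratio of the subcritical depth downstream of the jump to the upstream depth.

Fr₁ = V₁/√(g·y₁) = 25.40/√(9.81×1.199) = 7.406.
Sequent-depth ratio: y₂/y₁ = ½[√(1 + 8Fr₁²) − 1] = ½[√439.80 − 1] = 9.986.

y₂/y₁ = 9.986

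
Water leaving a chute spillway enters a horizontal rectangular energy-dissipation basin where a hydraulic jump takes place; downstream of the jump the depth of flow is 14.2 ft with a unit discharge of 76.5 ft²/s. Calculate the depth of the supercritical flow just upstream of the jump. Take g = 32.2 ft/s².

y₁ = 1.62 ft

V₂ = q/y₂ = 76.5/14.2 = 5.39 ft/s; Fr₂ = V₂/√(g·y₂) = 0.252.
Since the conjugate-depth ratio holds either way, y₁/y₂ = ½[√(1 + 8Fr₂²) − 1] = ½[√1.508 − 1] = 0.114.
y₁ = 0.114 × 14.2 = 1.62 ft.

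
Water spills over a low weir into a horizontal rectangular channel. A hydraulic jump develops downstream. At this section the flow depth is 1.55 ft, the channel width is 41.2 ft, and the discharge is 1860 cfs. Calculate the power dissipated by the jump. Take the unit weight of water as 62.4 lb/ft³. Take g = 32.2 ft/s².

q = Q/b = 1860/41.2 = 45.1 ft²/s; V₁ = q/y₁ = 29.1 ft/s. Fr₁ = V₁/√(g·y₁) = 4.12.
Bélanger equation: y₂/y₁ = ½[√(1 + 8Fr₁²) − 1] = ½[√137.0 − 1] = 5.35.
y₂ = 5.35 × 1.55 = 8.30 ft.
Head loss: ΔE = (y₂ − y₁)³/(4y₁y₂) = (8.30 − 1.55)³/(4×1.55×8.30) = 307/51.4 = 5.97 ft.
P = γ·Q·ΔE/550 = 62.4 × 1860 × 5.97 / 550 = 1259 hp.

P = 1259 hp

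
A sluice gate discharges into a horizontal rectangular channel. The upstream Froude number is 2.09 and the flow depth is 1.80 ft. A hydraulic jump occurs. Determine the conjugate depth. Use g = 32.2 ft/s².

Fr₁ = 2.09 (given).
Sequent-depth ratio: y₂/y₁ = ½[√(1 + 8Fr₁²) − 1] = ½[√35.94 − 1] = 2.50.
y₂ = 2.50 × 1.80 = 4.50 ft.

y₂ = 4.50 ft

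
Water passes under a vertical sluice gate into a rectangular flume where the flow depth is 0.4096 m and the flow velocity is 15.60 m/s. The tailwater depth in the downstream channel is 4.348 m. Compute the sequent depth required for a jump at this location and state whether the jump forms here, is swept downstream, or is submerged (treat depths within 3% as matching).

y₂ = 4.308 m; the jump forms here

Fr₁ = V₁/√(g·y₁) = 15.60/√(9.81×0.4096) = 7.782.
By Bélanger, y₂/y₁ = ½[√(1 + 8Fr₁²) − 1] = ½[√485.52 − 1] = 10.52.
y₂ = 10.52 × 0.4096 = 4.308 m.
Tailwater y_tw = 4.348 m: y_tw ≈ y₂, so the jump forms here.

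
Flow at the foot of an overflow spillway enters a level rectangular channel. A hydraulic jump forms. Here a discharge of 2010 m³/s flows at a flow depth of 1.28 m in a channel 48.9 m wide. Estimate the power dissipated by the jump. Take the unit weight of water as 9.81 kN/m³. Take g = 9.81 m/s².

q = Q/b = 2010/48.9 = 41.1 m²/s; V₁ = q/y₁ = 32.1 m/s. Fr₁ = V₁/√(g·y₁) = 9.06.
Bélanger equation: y₂/y₁ = ½[√(1 + 8Fr₁²) − 1] = ½[√658.0 − 1] = 12.3.
y₂ = 12.3 × 1.28 = 15.8 m.
V₂ = q/y₂ = 41.1/15.8 = 2.61 m/s. E₁ = y₁ + V₁²/2g = 53.8 m; E₂ = y₂ + V₂²/2g = 16.1 m. ΔE = E₁ − E₂ = 37.7 m.
P = γ·Q·ΔE = 9.81 × 2010 × 37.7 = 743709 kW.

P = 743709 kW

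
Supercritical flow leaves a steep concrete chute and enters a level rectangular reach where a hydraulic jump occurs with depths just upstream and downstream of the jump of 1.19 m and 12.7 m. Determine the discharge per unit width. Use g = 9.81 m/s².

For a rectangular channel the momentum equation gives q² = ½·g·y₁·y₂·(y₁ + y₂) = ½×9.81×1.19×12.7×13.9 = 1030.
q = √1030 = 32.1 m²/s.

q = 32.1 m²/s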